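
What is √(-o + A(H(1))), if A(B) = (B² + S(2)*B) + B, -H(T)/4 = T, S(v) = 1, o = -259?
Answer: √267 ≈ 16.340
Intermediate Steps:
H(T) = -4*T
A(B) = B² + 2*B (A(B) = (B² + 1*B) + B = (B² + B) + B = (B + B²) + B = B² + 2*B)
√(-o + A(H(1))) = √(-1*(-259) + (-4*1)*(2 - 4*1)) = √(259 - 4*(2 - 4)) = √(259 - 4*(-2)) = √(259 + 8) = √267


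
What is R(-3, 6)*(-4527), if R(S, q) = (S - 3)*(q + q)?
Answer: 325944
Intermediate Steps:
R(S, q) = 2*q*(-3 + S) (R(S, q) = (-3 + S)*(2*q) = 2*q*(-3 + S))
R(-3, 6)*(-4527) = (2*6*(-3 - 3))*(-4527) = (2*6*(-6))*(-4527) = -72*(-4527) = 325944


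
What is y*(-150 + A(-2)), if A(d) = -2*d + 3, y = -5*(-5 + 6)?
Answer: 715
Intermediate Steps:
y = -5 (y = -5*1 = -5)
A(d) = 3 - 2*d
y*(-150 + A(-2)) = -5*(-150 + (3 - 2*(-2))) = -5*(-150 + (3 + 4)) = -5*(-150 + 7) = -5*(-143) = 715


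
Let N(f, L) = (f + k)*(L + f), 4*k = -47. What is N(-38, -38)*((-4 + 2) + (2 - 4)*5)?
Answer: -45372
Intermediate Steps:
k = -47/4 (k = (¼)*(-47) = -47/4 ≈ -11.750)
N(f, L) = (-47/4 + f)*(L + f) (N(f, L) = (f - 47/4)*(L + f) = (-47/4 + f)*(L + f))
N(-38, -38)*((-4 + 2) + (2 - 4)*5) = ((-38)² - 47/4*(-38) - 47/4*(-38) - 38*(-38))*((-4 + 2) + (2 - 4)*5) = (1444 + 893/2 + 893/2 + 1444)*(-2 - 2*5) = 3781*(-2 - 10) = 3781*(-12) = -45372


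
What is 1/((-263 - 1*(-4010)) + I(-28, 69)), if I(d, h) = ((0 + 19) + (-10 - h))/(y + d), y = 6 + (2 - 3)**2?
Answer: 7/26249 ≈ 0.00026668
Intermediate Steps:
y = 7 (y = 6 + (-1)**2 = 6 + 1 = 7)
I(d, h) = (9 - h)/(7 + d) (I(d, h) = ((0 + 19) + (-10 - h))/(7 + d) = (19 + (-10 - h))/(7 + d) = (9 - h)/(7 + d))
1/((-263 - 1*(-4010)) + I(-28, 69)) = 1/((-263 - 1*(-4010)) + (9 - 1*69)/(7 - 28)) = 1/((-263 + 4010) + (9 - 69)/(-21)) = 1/(3747 - 1/21*(-60)) = 1/(3747 + 20/7) = 1/(26249/7) = 7/26249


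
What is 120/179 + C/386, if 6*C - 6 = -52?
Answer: 134843/207282 ≈ 0.65053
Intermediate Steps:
C = -23/3 (C = 1 + (⅙)*(-52) = 1 - 26/3 = -23/3 ≈ -7.6667)
120/179 + C/386 = 120/179 - 23/3/386 = 120*(1/179) - 23/3*1/386 = 120/179 - 23/1158 = 134843/207282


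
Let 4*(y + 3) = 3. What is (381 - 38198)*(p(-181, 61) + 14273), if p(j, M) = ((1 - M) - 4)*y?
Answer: -545207689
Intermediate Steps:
y = -9/4 (y = -3 + (¼)*3 = -3 + ¾ = -9/4 ≈ -2.2500)
p(j, M) = 27/4 + 9*M/4 (p(j, M) = ((1 - M) - 4)*(-9/4) = (-3 - M)*(-9/4) = 27/4 + 9*M/4)
(381 - 38198)*(p(-181, 61) + 14273) = (381 - 38198)*((27/4 + (9/4)*61) + 14273) = -37817*((27/4 + 549/4) + 14273) = -37817*(144 + 14273) = -37817*14417 = -545207689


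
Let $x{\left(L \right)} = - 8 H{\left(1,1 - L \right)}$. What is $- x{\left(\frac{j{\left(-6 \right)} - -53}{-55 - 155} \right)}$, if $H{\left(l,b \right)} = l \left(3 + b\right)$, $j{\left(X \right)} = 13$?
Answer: $\frac{1208}{35} \approx 34.514$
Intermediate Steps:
$x{\left(L \right)} = -32 + 8 L$ ($x{\left(L \right)} = - 8 \cdot 1 \left(3 - \left(-1 + L\right)\right) = - 8 \cdot 1 \left(4 - L\right) = - 8 \left(4 - L\right) = -32 + 8 L$)
$- x{\left(\frac{j{\left(-6 \right)} - -53}{-55 - 155} \right)} = - (-32 + 8 \frac{13 - -53}{-55 - 155}) = - (-32 + 8 \frac{13 + 53}{-210}) = - (-32 + 8 \cdot 66 \left(- \frac{1}{210}\right)) = - (-32 + 8 \left(- \frac{11}{35}\right)) = - (-32 - \frac{88}{35}) = \left(-1\right) \left(- \frac{1208}{35}\right) = \frac{1208}{35}$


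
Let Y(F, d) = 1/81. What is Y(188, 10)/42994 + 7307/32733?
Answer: 2827418059/12665903418 ≈ 0.22323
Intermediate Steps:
Y(F, d) = 1/81
Y(188, 10)/42994 + 7307/32733 = (1/81)/42994 + 7307/32733 = (1/81)*(1/42994) + 7307*(1/32733) = 1/3482514 + 7307/32733 = 2827418059/12665903418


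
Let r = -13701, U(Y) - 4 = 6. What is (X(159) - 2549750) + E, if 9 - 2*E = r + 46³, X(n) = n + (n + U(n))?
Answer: -2591235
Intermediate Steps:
U(Y) = 10 (U(Y) = 4 + 6 = 10)
X(n) = 10 + 2*n (X(n) = n + (n + 10) = n + (10 + n) = 10 + 2*n)
E = -41813 (E = 9/2 - (-13701 + 46³)/2 = 9/2 - (-13701 + 97336)/2 = 9/2 - ½*83635 = 9/2 - 83635/2 = -41813)
(X(159) - 2549750) + E = ((10 + 2*159) - 2549750) - 41813 = ((10 + 318) - 2549750) - 41813 = (328 - 2549750) - 41813 = -2549422 - 41813 = -2591235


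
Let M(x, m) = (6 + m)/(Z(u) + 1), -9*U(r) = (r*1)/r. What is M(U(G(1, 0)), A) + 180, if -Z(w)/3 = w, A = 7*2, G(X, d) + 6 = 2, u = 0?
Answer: 200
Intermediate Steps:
G(X, d) = -4 (G(X, d) = -6 + 2 = -4)
A = 14
U(r) = -⅑ (U(r) = -r*1/(9*r) = -r/(9*r) = -⅑*1 = -⅑)
Z(w) = -3*w
M(x, m) = 6 + m (M(x, m) = (6 + m)/(-3*0 + 1) = (6 + m)/(0 + 1) = (6 + m)/1 = (6 + m)*1 = 6 + m)
M(U(G(1, 0)), A) + 180 = (6 + 14) + 180 = 20 + 180 = 200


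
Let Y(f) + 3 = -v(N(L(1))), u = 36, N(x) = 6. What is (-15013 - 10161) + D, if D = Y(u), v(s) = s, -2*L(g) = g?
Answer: -25183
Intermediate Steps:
L(g) = -g/2
Y(f) = -9 (Y(f) = -3 - 1*6 = -3 - 6 = -9)
D = -9
(-15013 - 10161) + D = (-15013 - 10161) - 9 = -25174 - 9 = -25183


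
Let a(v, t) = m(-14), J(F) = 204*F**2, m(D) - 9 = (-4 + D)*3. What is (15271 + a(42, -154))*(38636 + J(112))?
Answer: 39551240312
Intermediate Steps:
m(D) = -3 + 3*D (m(D) = 9 + (-4 + D)*3 = 9 + (-12 + 3*D) = -3 + 3*D)
a(v, t) = -45 (a(v, t) = -3 + 3*(-14) = -3 - 42 = -45)
(15271 + a(42, -154))*(38636 + J(112)) = (15271 - 45)*(38636 + 204*112**2) = 15226*(38636 + 204*12544) = 15226*(38636 + 2558976) = 15226*2597612 = 39551240312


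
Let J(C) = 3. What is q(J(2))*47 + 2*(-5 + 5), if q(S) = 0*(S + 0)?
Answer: 0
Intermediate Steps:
q(S) = 0 (q(S) = 0*S = 0)
q(J(2))*47 + 2*(-5 + 5) = 0*47 + 2*(-5 + 5) = 0 + 2*0 = 0 + 0 = 0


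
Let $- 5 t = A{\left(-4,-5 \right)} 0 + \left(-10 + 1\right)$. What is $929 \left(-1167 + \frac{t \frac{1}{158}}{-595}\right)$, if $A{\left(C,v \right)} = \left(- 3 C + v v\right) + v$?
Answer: $- \frac{509601425511}{470050} \approx -1.0841 \cdot 10^{6}$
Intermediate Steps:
$A{\left(C,v \right)} = v + v^{2} - 3 C$ ($A{\left(C,v \right)} = \left(- 3 C + v^{2}\right) + v = \left(v^{2} - 3 C\right) + v = v + v^{2} - 3 C$)
$t = \frac{9}{5}$ ($t = - \frac{\left(-5 + \left(-5\right)^{2} - -12\right) 0 + \left(-10 + 1\right)}{5} = - \frac{\left(-5 + 25 + 12\right) 0 - 9}{5} = - \frac{32 \cdot 0 - 9}{5} = - \frac{0 - 9}{5} = \left(- \frac{1}{5}\right) \left(-9\right) = \frac{9}{5} \approx 1.8$)
$929 \left(-1167 + \frac{t \frac{1}{158}}{-595}\right) = 929 \left(-1167 + \frac{\frac{9}{5} \cdot \frac{1}{158}}{-595}\right) = 929 \left(-1167 + \frac{9}{5} \cdot \frac{1}{158} \left(- \frac{1}{595}\right)\right) = 929 \left(-1167 + \frac{9}{790} \left(- \frac{1}{595}\right)\right) = 929 \left(-1167 - \frac{9}{470050}\right) = 929 \left(- \frac{548548359}{470050}\right) = - \frac{509601425511}{470050}$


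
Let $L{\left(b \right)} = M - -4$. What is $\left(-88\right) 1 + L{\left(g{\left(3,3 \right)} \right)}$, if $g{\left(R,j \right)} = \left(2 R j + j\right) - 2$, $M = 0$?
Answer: $-84$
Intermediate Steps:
$g{\left(R,j \right)} = -2 + j + 2 R j$ ($g{\left(R,j \right)} = \left(2 R j + j\right) - 2 = \left(j + 2 R j\right) - 2 = -2 + j + 2 R j$)
$L{\left(b \right)} = 4$ ($L{\left(b \right)} = 0 - -4 = 0 + 4 = 4$)
$\left(-88\right) 1 + L{\left(g{\left(3,3 \right)} \right)} = \left(-88\right) 1 + 4 = -88 + 4 = -84$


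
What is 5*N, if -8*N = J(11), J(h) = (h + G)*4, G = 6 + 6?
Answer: -115/2 ≈ -57.500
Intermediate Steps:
G = 12
J(h) = 48 + 4*h (J(h) = (h + 12)*4 = (12 + h)*4 = 48 + 4*h)
N = -23/2 (N = -(48 + 4*11)/8 = -(48 + 44)/8 = -1/8*92 = -23/2 ≈ -11.500)
5*N = 5*(-23/2) = -115/2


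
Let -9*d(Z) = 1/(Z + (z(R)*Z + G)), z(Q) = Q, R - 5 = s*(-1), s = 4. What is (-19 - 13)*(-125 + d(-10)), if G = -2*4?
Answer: 251992/63 ≈ 3999.9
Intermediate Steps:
R = 1 (R = 5 + 4*(-1) = 5 - 4 = 1)
G = -8
d(Z) = -1/(9*(-8 + 2*Z)) (d(Z) = -1/(9*(Z + (1*Z - 8))) = -1/(9*(Z + (Z - 8))) = -1/(9*(Z + (-8 + Z))) = -1/(9*(-8 + 2*Z)))
(-19 - 13)*(-125 + d(-10)) = (-19 - 13)*(-125 - 1/(-72 + 18*(-10))) = -32*(-125 - 1/(-72 - 180)) = -32*(-125 - 1/(-252)) = -32*(-125 - 1*(-1/252)) = -32*(-125 + 1/252) = -32*(-31499/252) = 251992/63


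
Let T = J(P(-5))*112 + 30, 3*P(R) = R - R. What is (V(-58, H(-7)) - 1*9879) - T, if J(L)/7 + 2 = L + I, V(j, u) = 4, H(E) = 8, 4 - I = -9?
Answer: -18529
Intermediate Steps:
I = 13 (I = 4 - 1*(-9) = 4 + 9 = 13)
P(R) = 0 (P(R) = (R - R)/3 = (⅓)*0 = 0)
J(L) = 77 + 7*L (J(L) = -14 + 7*(L + 13) = -14 + 7*(13 + L) = -14 + (91 + 7*L) = 77 + 7*L)
T = 8654 (T = (77 + 7*0)*112 + 30 = (77 + 0)*112 + 30 = 77*112 + 30 = 8624 + 30 = 8654)
(V(-58, H(-7)) - 1*9879) - T = (4 - 1*9879) - 1*8654 = (4 - 9879) - 8654 = -9875 - 8654 = -18529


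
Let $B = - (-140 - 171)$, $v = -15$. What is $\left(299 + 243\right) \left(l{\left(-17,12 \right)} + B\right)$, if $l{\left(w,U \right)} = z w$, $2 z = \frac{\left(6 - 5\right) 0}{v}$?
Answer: $168562$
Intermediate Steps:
$B = 311$ ($B = - (-140 - 171) = \left(-1\right) \left(-311\right) = 311$)
$z = 0$ ($z = \frac{\left(6 - 5\right) 0 \frac{1}{-15}}{2} = \frac{1 \cdot 0 \left(- \frac{1}{15}\right)}{2} = \frac{0 \left(- \frac{1}{15}\right)}{2} = \frac{1}{2} \cdot 0 = 0$)
$l{\left(w,U \right)} = 0$ ($l{\left(w,U \right)} = 0 w = 0$)
$\left(299 + 243\right) \left(l{\left(-17,12 \right)} + B\right) = \left(299 + 243\right) \left(0 + 311\right) = 542 \cdot 311 = 168562$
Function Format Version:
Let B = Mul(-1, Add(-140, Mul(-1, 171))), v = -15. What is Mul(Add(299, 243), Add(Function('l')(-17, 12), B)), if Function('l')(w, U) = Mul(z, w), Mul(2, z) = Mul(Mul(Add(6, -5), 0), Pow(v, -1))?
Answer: 168562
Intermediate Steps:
B = 311 (B = Mul(-1, Add(-140, -171)) = Mul(-1, -311) = 311)
z = 0 (z = Mul(Rational(1, 2), Mul(Mul(Add(6, -5), 0), Pow(-15, -1))) = Mul(Rational(1, 2), Mul(Mul(1, 0), Rational(-1, 15))) = Mul(Rational(1, 2), Mul(0, Rational(-1, 15))) = Mul(Rational(1, 2), 0) = 0)
Function('l')(w, U) = 0 (Function('l')(w, U) = Mul(0, w) = 0)
Mul(Add(299, 243), Add(Function('l')(-17, 12), B)) = Mul(Add(299, 243), Add(0, 311)) = Mul(542, 311) = 168562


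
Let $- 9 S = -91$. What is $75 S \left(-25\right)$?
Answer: $- \frac{56875}{3} \approx -18958.0$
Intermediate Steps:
$S = \frac{91}{9}$ ($S = \left(- \frac{1}{9}\right) \left(-91\right) = \frac{91}{9} \approx 10.111$)
$75 S \left(-25\right) = 75 \cdot \frac{91}{9} \left(-25\right) = \frac{2275}{3} \left(-25\right) = - \frac{56875}{3}$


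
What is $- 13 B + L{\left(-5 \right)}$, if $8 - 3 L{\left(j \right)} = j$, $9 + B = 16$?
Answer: $- \frac{260}{3} \approx -86.667$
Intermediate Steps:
$B = 7$ ($B = -9 + 16 = 7$)
$L{\left(j \right)} = \frac{8}{3} - \frac{j}{3}$
$- 13 B + L{\left(-5 \right)} = \left(-13\right) 7 + \left(\frac{8}{3} - - \frac{5}{3}\right) = -91 + \left(\frac{8}{3} + \frac{5}{3}\right) = -91 + \frac{13}{3} = - \frac{260}{3}$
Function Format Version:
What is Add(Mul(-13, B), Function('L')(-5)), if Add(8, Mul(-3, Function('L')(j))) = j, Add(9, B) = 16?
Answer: Rational(-260, 3) ≈ -86.667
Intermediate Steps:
B = 7 (B = Add(-9, 16) = 7)
Function('L')(j) = Add(Rational(8, 3), Mul(Rational(-1, 3), j))
Add(Mul(-13, B), Function('L')(-5)) = Add(Mul(-13, 7), Add(Rational(8, 3), Mul(Rational(-1, 3), -5))) = Add(-91, Add(Rational(8, 3), Rational(5, 3))) = Add(-91, Rational(13, 3)) = Rational(-260, 3)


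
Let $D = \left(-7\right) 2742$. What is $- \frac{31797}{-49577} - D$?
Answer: $\frac{951612735}{49577} \approx 19195.0$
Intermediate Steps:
$D = -19194$
$- \frac{31797}{-49577} - D = - \frac{31797}{-49577} - -19194 = \left(-31797\right) \left(- \frac{1}{49577}\right) + 19194 = \frac{31797}{49577} + 19194 = \frac{951612735}{49577}$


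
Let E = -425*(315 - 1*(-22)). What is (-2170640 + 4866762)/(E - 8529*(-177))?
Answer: 1348061/683204 ≈ 1.9731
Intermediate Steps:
E = -143225 (E = -425*(315 + 22) = -425*337 = -143225)
(-2170640 + 4866762)/(E - 8529*(-177)) = (-2170640 + 4866762)/(-143225 - 8529*(-177)) = 2696122/(-143225 + 1509633) = 2696122/1366408 = 2696122*(1/1366408) = 1348061/683204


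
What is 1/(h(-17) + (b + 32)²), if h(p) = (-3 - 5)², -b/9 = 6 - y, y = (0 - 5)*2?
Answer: 1/12608 ≈ 7.9315e-5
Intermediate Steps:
y = -10 (y = -5*2 = -10)
b = -144 (b = -9*(6 - 1*(-10)) = -9*(6 + 10) = -9*16 = -144)
h(p) = 64 (h(p) = (-8)² = 64)
1/(h(-17) + (b + 32)²) = 1/(64 + (-144 + 32)²) = 1/(64 + (-112)²) = 1/(64 + 12544) = 1/12608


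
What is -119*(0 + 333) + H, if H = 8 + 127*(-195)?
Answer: -64384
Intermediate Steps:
H = -24757 (H = 8 - 24765 = -24757)
-119*(0 + 333) + H = -119*(0 + 333) - 24757 = -119*333 - 24757 = -39627 - 24757 = -64384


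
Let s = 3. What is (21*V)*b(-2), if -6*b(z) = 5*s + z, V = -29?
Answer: 2639/2 ≈ 1319.5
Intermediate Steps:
b(z) = -5/2 - z/6 (b(z) = -(5*3 + z)/6 = -(15 + z)/6 = -5/2 - z/6)
(21*V)*b(-2) = (21*(-29))*(-5/2 - ⅙*(-2)) = -609*(-5/2 + ⅓) = -609*(-13/6) = 2639/2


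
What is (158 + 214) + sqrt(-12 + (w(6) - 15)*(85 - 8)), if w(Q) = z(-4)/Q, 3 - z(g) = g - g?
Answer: 372 + I*sqrt(4514)/2 ≈ 372.0 + 33.593*I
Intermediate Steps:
z(g) = 3 (z(g) = 3 - (g - g) = 3 - 1*0 = 3 + 0 = 3)
w(Q) = 3/Q
(158 + 214) + sqrt(-12 + (w(6) - 15)*(85 - 8)) = (158 + 214) + sqrt(-12 + (3/6 - 15)*(85 - 8)) = 372 + sqrt(-12 + (3*(1/6) - 15)*77) = 372 + sqrt(-12 + (1/2 - 15)*77) = 372 + sqrt(-12 - 29/2*77) = 372 + sqrt(-12 - 2233/2) = 372 + sqrt(-2257/2) = 372 + I*sqrt(4514)/2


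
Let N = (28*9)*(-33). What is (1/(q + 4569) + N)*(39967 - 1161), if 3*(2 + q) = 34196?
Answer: -15456874089894/47897 ≈ -3.2271e+8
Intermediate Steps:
q = 34190/3 (q = -2 + (⅓)*34196 = -2 + 34196/3 = 34190/3 ≈ 11397.)
N = -8316 (N = 252*(-33) = -8316)
(1/(q + 4569) + N)*(39967 - 1161) = (1/(34190/3 + 4569) - 8316)*(39967 - 1161) = (1/(47897/3) - 8316)*38806 = (3/47897 - 8316)*38806 = -398311449/47897*38806 = -15456874089894/47897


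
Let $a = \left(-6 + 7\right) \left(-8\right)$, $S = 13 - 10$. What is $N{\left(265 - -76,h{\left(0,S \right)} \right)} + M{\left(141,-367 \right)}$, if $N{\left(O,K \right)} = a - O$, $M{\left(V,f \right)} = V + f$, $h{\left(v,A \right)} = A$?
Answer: $-575$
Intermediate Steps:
$S = 3$ ($S = 13 - 10 = 3$)
$a = -8$ ($a = 1 \left(-8\right) = -8$)
$N{\left(O,K \right)} = -8 - O$
$N{\left(265 - -76,h{\left(0,S \right)} \right)} + M{\left(141,-367 \right)} = \left(-8 - \left(265 - -76\right)\right) + \left(141 - 367\right) = \left(-8 - \left(265 + 76\right)\right) - 226 = \left(-8 - 341\right) - 226 = -349 - 226 = -575$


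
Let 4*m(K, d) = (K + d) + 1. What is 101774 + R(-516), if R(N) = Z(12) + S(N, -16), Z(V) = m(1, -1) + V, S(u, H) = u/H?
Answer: 203637/2 ≈ 1.0182e+5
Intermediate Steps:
m(K, d) = ¼ + K/4 + d/4 (m(K, d) = ((K + d) + 1)/4 = (1 + K + d)/4 = ¼ + K/4 + d/4)
Z(V) = ¼ + V (Z(V) = (¼ + (¼)*1 + (¼)*(-1)) + V = (¼ + ¼ - ¼) + V = ¼ + V)
R(N) = 49/4 - N/16 (R(N) = (¼ + 12) + N/(-16) = 49/4 + N*(-1/16) = 49/4 - N/16)
101774 + R(-516) = 101774 + (49/4 - 1/16*(-516)) = 101774 + (49/4 + 129/4) = 101774 + 89/2 = 203637/2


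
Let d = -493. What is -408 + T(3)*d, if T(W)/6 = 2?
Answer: -6324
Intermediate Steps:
T(W) = 12 (T(W) = 6*2 = 12)
-408 + T(3)*d = -408 + 12*(-493) = -408 - 5916 = -6324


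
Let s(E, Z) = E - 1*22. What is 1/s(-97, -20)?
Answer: -1/119 ≈ -0.0084034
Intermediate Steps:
s(E, Z) = -22 + E (s(E, Z) = E - 22 = -22 + E)
1/s(-97, -20) = 1/(-22 - 97) = 1/(-119) = -1/119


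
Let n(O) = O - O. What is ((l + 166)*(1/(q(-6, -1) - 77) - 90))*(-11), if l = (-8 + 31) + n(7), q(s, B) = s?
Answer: 15532209/83 ≈ 1.8714e+5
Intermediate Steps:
n(O) = 0
l = 23 (l = (-8 + 31) + 0 = 23 + 0 = 23)
((l + 166)*(1/(q(-6, -1) - 77) - 90))*(-11) = ((23 + 166)*(1/(-6 - 77) - 90))*(-11) = (189*(1/(-83) - 90))*(-11) = (189*(-1/83 - 90))*(-11) = (189*(-7471/83))*(-11) = -1412019/83*(-11) = 15532209/83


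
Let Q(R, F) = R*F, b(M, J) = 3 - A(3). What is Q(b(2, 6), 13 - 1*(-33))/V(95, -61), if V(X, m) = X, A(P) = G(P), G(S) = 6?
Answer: -138/95 ≈ -1.4526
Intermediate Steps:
A(P) = 6
b(M, J) = -3 (b(M, J) = 3 - 1*6 = 3 - 6 = -3)
Q(R, F) = F*R
Q(b(2, 6), 13 - 1*(-33))/V(95, -61) = ((13 - 1*(-33))*(-3))/95 = ((13 + 33)*(-3))*(1/95) = (46*(-3))*(1/95) = -138*1/95 = -138/95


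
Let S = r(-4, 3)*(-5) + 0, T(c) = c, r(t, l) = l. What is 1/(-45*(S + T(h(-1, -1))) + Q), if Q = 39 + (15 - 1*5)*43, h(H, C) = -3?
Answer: 1/1279 ≈ 0.00078186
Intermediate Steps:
S = -15 (S = 3*(-5) + 0 = -15 + 0 = -15)
Q = 469 (Q = 39 + (15 - 5)*43 = 39 + 10*43 = 39 + 430 = 469)
1/(-45*(S + T(h(-1, -1))) + Q) = 1/(-45*(-15 - 3) + 469) = 1/(-45*(-18) + 469) = 1/(810 + 469) = 1/1279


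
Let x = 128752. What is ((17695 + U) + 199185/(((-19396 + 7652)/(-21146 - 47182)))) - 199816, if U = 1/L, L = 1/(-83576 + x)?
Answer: 1500203825/1468 ≈ 1.0219e+6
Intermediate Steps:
L = 1/45176 (L = 1/(-83576 + 128752) = 1/45176 ≈ 2.2136e-5)
U = 45176 (U = 1/(1/45176) = 45176)
((17695 + U) + 199185/(((-19396 + 7652)/(-21146 - 47182)))) - 199816 = ((17695 + 45176) + 199185/(((-19396 + 7652)/(-21146 - 47182)))) - 199816 = (62871 + 199185/((-11744/(-68328)))) - 199816 = (62871 + 199185/((-11744*(-1/68328)))) - 199816 = (62871 + 199185/(1468/8541)) - 199816 = (62871 + 199185*(8541/1468)) - 199816 = (62871 + 1701239085/1468) - 199816 = 1793533713/1468 - 199816 = 1500203825/1468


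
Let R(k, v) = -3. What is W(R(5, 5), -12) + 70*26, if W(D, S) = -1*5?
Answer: 1815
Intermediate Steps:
W(D, S) = -5
W(R(5, 5), -12) + 70*26 = -5 + 70*26 = -5 + 1820 = 1815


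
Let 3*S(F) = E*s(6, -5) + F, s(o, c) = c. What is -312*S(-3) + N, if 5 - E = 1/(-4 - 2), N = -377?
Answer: 7865/3 ≈ 2621.7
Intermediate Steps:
E = 31/6 (E = 5 - 1/(-4 - 2) = 5 - 1/(-6) = 5 - 1*(-⅙) = 5 + ⅙ = 31/6 ≈ 5.1667)
S(F) = -155/18 + F/3 (S(F) = ((31/6)*(-5) + F)/3 = (-155/6 + F)/3 = -155/18 + F/3)
-312*S(-3) + N = -312*(-155/18 + (⅓)*(-3)) - 377 = -312*(-155/18 - 1) - 377 = -312*(-173/18) - 377 = 8996/3 - 377 = 7865/3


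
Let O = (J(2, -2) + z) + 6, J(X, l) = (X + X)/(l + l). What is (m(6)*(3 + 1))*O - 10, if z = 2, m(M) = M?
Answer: 158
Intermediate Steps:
J(X, l) = X/l (J(X, l) = (2*X)/((2*l)) = (2*X)*(1/(2*l)) = X/l)
O = 7 (O = (2/(-2) + 2) + 6 = (2*(-1/2) + 2) + 6 = (-1 + 2) + 6 = 1 + 6 = 7)
(m(6)*(3 + 1))*O - 10 = (6*(3 + 1))*7 - 10 = (6*4)*7 - 10 = 24*7 - 10 = 168 - 10 = 158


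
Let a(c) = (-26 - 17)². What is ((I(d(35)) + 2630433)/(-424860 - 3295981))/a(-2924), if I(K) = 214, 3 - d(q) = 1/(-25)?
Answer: -2630647/6879835009 ≈ -0.00038237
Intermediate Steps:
a(c) = 1849 (a(c) = (-43)² = 1849)
d(q) = 76/25 (d(q) = 3 - 1/(-25) = 3 - 1*(-1/25) = 3 + 1/25 = 76/25)
((I(d(35)) + 2630433)/(-424860 - 3295981))/a(-2924) = ((214 + 2630433)/(-424860 - 3295981))/1849 = (2630647/(-3720841))*(1/1849) = (2630647*(-1/3720841))*(1/1849) = -2630647/3720841*1/1849 = -2630647/6879835009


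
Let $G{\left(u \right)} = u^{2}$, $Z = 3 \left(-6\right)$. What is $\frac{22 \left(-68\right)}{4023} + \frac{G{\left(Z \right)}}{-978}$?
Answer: $- \frac{461090}{655749} \approx -0.70315$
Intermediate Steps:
$Z = -18$
$\frac{22 \left(-68\right)}{4023} + \frac{G{\left(Z \right)}}{-978} = \frac{22 \left(-68\right)}{4023} + \frac{\left(-18\right)^{2}}{-978} = \left(-1496\right) \frac{1}{4023} + 324 \left(- \frac{1}{978}\right) = - \frac{1496}{4023} - \frac{54}{163} = - \frac{461090}{655749}$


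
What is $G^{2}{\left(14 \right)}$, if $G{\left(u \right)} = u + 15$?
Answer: $841$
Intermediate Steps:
$G{\left(u \right)} = 15 + u$
$G^{2}{\left(14 \right)} = \left(15 + 14\right)^{2} = 29^{2} = 841$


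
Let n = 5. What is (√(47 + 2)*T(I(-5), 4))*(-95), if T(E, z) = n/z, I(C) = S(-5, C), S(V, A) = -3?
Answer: -3325/4 ≈ -831.25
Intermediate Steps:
I(C) = -3
T(E, z) = 5/z
(√(47 + 2)*T(I(-5), 4))*(-95) = (√(47 + 2)*(5/4))*(-95) = (√49*(5*(¼)))*(-95) = (7*(5/4))*(-95) = (35/4)*(-95) = -3325/4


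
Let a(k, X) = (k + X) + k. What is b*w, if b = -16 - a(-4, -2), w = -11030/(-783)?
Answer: -22060/261 ≈ -84.521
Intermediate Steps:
a(k, X) = X + 2*k (a(k, X) = (X + k) + k = X + 2*k)
w = 11030/783 (w = -11030*(-1/783) = 11030/783 ≈ 14.087)
b = -6 (b = -16 - (-2 + 2*(-4)) = -16 - (-2 - 8) = -16 - 1*(-10) = -16 + 10 = -6)
b*w = -6*11030/783 = -22060/261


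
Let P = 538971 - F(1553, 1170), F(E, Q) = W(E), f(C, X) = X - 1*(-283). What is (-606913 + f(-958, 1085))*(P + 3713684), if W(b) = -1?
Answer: -2575174577520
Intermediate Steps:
f(C, X) = 283 + X (f(C, X) = X + 283 = 283 + X)
F(E, Q) = -1
P = 538972 (P = 538971 - 1*(-1) = 538971 + 1 = 538972)
(-606913 + f(-958, 1085))*(P + 3713684) = (-606913 + (283 + 1085))*(538972 + 3713684) = (-606913 + 1368)*4252656 = -605545*4252656 = -2575174577520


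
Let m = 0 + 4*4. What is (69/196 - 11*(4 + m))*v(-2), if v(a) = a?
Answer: 43051/98 ≈ 439.30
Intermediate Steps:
m = 16 (m = 0 + 16 = 16)
(69/196 - 11*(4 + m))*v(-2) = (69/196 - 11*(4 + 16))*(-2) = (69*(1/196) - 11*20)*(-2) = (69/196 - 220)*(-2) = -43051/196*(-2) = 43051/98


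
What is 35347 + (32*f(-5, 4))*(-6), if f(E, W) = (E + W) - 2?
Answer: 35923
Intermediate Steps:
f(E, W) = -2 + E + W
35347 + (32*f(-5, 4))*(-6) = 35347 + (32*(-2 - 5 + 4))*(-6) = 35347 + (32*(-3))*(-6) = 35347 - 96*(-6) = 35347 + 576 = 35923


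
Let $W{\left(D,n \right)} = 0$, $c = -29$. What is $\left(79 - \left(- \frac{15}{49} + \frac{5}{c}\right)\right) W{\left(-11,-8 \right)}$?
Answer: $0$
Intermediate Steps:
$\left(79 - \left(- \frac{15}{49} + \frac{5}{c}\right)\right) W{\left(-11,-8 \right)} = \left(79 - \left(- \frac{15}{49} - \frac{5}{29}\right)\right) 0 = \left(79 - - \frac{680}{1421}\right) 0 = \left(79 + \left(\frac{15}{49} + \frac{5}{29}\right)\right) 0 = \left(79 + \frac{680}{1421}\right) 0 = \frac{112939}{1421} \cdot 0 = 0$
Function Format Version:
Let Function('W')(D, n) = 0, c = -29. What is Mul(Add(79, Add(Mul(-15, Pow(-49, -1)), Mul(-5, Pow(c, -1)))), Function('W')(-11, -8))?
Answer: 0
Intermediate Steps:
Mul(Add(79, Add(Mul(-15, Pow(-49, -1)), Mul(-5, Pow(c, -1)))), Function('W')(-11, -8)) = Mul(Add(79, Add(Mul(-15, Pow(-49, -1)), Mul(-5, Pow(-29, -1)))), 0) = Mul(Add(79, Add(Mul(-15, Rational(-1, 49)), Mul(-5, Rational(-1, 29)))), 0) = Mul(Add(79, Add(Rational(15, 49), Rational(5, 29))), 0) = Mul(Add(79, Rational(680, 1421)), 0) = Mul(Rational(112939, 1421), 0) = 0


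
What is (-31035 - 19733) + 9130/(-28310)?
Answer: -143725121/2831 ≈ -50768.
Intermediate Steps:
(-31035 - 19733) + 9130/(-28310) = -50768 + 9130*(-1/28310) = -50768 - 913/2831 = -143725121/2831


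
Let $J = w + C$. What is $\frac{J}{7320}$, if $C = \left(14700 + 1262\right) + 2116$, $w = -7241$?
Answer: $\frac{10837}{7320} \approx 1.4805$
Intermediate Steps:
$C = 18078$ ($C = 15962 + 2116 = 18078$)
$J = 10837$ ($J = -7241 + 18078 = 10837$)
$\frac{J}{7320} = \frac{10837}{7320}$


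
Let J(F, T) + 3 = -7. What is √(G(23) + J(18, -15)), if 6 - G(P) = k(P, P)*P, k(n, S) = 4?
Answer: 4*I*√6 ≈ 9.798*I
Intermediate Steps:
J(F, T) = -10 (J(F, T) = -3 - 7 = -10)
G(P) = 6 - 4*P
√(G(23) + J(18, -15)) = √((6 - 4*23) - 10) = √((6 - 92) - 10) = √(-86 - 10) = √(-96) = 4*I*√6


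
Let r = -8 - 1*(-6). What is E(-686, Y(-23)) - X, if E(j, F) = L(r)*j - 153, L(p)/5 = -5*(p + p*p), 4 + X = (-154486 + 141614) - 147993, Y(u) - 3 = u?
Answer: 195016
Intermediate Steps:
r = -2 (r = -8 + 6 = -2)
Y(u) = 3 + u
X = -160869 (X = -4 + ((-154486 + 141614) - 147993) = -4 + (-12872 - 147993) = -4 - 160865 = -160869)
L(p) = -25*p - 25*p**2 (L(p) = 5*(-5*(p + p*p)) = 5*(-5*(p + p**2)) = 5*(-5*p - 5*p**2) = -25*p - 25*p**2)
E(j, F) = -153 - 50*j (E(j, F) = (-25*(-2)*(1 - 2))*j - 153 = (-25*(-2)*(-1))*j - 153 = -50*j - 153 = -153 - 50*j)
E(-686, Y(-23)) - X = (-153 - 50*(-686)) - 1*(-160869) = (-153 + 34300) + 160869 = 34147 + 160869 = 195016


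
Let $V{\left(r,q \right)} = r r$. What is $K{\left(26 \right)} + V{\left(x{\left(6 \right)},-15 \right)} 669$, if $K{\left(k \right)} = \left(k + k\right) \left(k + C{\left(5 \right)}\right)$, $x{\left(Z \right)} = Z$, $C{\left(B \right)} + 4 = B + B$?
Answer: $25748$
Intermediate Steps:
$C{\left(B \right)} = -4 + 2 B$ ($C{\left(B \right)} = -4 + \left(B + B\right) = -4 + 2 B$)
$V{\left(r,q \right)} = r^{2}$
$K{\left(k \right)} = 2 k \left(6 + k\right)$ ($K{\left(k \right)} = \left(k + k\right) \left(k + \left(-4 + 2 \cdot 5\right)\right) = 2 k \left(k + \left(-4 + 10\right)\right) = 2 k \left(k + 6\right) = 2 k \left(6 + k\right)$)
$K{\left(26 \right)} + V{\left(x{\left(6 \right)},-15 \right)} 669 = 2 \cdot 26 \left(6 + 26\right) + 6^{2} \cdot 669 = 2 \cdot 26 \cdot 32 + 36 \cdot 669 = 1664 + 24084 = 25748$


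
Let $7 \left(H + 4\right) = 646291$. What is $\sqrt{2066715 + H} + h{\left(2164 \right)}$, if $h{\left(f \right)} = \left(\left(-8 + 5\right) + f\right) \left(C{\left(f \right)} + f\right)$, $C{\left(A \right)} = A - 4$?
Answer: $9344164 + \frac{534 \sqrt{371}}{7} \approx 9.3456 \cdot 10^{6}$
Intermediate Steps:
$H = \frac{646263}{7}$ ($H = -4 + \frac{1}{7} \cdot 646291 = -4 + \frac{646291}{7} = \frac{646263}{7} \approx 92323.0$)
$C{\left(A \right)} = -4 + A$
$h{\left(f \right)} = \left(-4 + 2 f\right) \left(-3 + f\right)$ ($h{\left(f \right)} = \left(\left(-8 + 5\right) + f\right) \left(\left(-4 + f\right) + f\right) = \left(-3 + f\right) \left(-4 + 2 f\right) = \left(-4 + 2 f\right) \left(-3 + f\right)$)
$\sqrt{2066715 + H} + h{\left(2164 \right)} = \sqrt{2066715 + \frac{646263}{7}} + \left(12 - 21640 + 2 \cdot 2164^{2}\right) = \sqrt{\frac{15113268}{7}} + \left(12 - 21640 + 2 \cdot 4682896\right) = \frac{534 \sqrt{371}}{7} + \left(12 - 21640 + 9365792\right) = \frac{534 \sqrt{371}}{7} + 9344164 = 9344164 + \frac{534 \sqrt{371}}{7}$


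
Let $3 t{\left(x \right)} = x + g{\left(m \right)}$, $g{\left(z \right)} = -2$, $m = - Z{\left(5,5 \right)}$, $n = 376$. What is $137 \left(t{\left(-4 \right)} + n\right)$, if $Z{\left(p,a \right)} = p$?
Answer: $51238$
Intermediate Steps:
$m = -5$ ($m = \left(-1\right) 5 = -5$)
$t{\left(x \right)} = - \frac{2}{3} + \frac{x}{3}$ ($t{\left(x \right)} = \frac{x - 2}{3} = \frac{-2 + x}{3} = - \frac{2}{3} + \frac{x}{3}$)
$137 \left(t{\left(-4 \right)} + n\right) = 137 \left(\left(- \frac{2}{3} + \frac{1}{3} \left(-4\right)\right) + 376\right) = 137 \left(\left(- \frac{2}{3} - \frac{4}{3}\right) + 376\right) = 137 \left(-2 + 376\right) = 137 \cdot 374 = 51238$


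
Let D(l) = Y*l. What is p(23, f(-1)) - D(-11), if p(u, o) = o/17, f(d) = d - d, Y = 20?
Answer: 220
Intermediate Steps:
f(d) = 0
p(u, o) = o/17 (p(u, o) = o*(1/17) = o/17)
D(l) = 20*l
p(23, f(-1)) - D(-11) = (1/17)*0 - 20*(-11) = 0 - 1*(-220) = 0 + 220 = 220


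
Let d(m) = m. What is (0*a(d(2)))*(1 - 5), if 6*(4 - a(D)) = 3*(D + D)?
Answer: 0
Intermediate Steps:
a(D) = 4 - D (a(D) = 4 - (D + D)/2 = 4 - 2*D/2 = 4 - D)
(0*a(d(2)))*(1 - 5) = (0*(4 - 1*2))*(1 - 5) = (0*(4 - 2))*(-4) = (0*2)*(-4) = 0*(-4) = 0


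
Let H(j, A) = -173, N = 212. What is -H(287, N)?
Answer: 173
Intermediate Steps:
-H(287, N) = -1*(-173) = 173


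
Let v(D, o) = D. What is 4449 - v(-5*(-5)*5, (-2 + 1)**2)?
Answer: 4324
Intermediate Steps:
4449 - v(-5*(-5)*5, (-2 + 1)**2) = 4449 - (-5*(-5))*5 = 4449 - 25*5 = 4449 - 1*125 = 4449 - 125 = 4324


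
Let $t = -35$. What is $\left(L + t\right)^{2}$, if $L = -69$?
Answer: $10816$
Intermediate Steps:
$\left(L + t\right)^{2} = \left(-69 - 35\right)^{2} = \left(-104\right)^{2} = 10816$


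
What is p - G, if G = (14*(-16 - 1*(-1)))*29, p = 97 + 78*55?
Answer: 10477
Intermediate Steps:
p = 4387 (p = 97 + 4290 = 4387)
G = -6090 (G = (14*(-16 + 1))*29 = (14*(-15))*29 = -210*29 = -6090)
p - G = 4387 - 1*(-6090) = 4387 + 6090 = 10477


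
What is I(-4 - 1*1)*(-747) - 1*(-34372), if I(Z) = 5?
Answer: 30637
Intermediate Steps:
I(-4 - 1*1)*(-747) - 1*(-34372) = 5*(-747) - 1*(-34372) = -3735 + 34372 = 30637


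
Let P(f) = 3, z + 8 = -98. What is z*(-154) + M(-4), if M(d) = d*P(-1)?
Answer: 16312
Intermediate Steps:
z = -106 (z = -8 - 98 = -106)
M(d) = 3*d (M(d) = d*3 = 3*d)
z*(-154) + M(-4) = -106*(-154) + 3*(-4) = 16324 - 12 = 16312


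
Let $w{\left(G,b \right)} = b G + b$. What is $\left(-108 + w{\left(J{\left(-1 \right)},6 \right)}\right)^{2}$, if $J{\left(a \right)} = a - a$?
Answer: $10404$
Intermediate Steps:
$J{\left(a \right)} = 0$
$w{\left(G,b \right)} = b + G b$ ($w{\left(G,b \right)} = G b + b = b + G b$)
$\left(-108 + w{\left(J{\left(-1 \right)},6 \right)}\right)^{2} = \left(-108 + 6 \left(1 + 0\right)\right)^{2} = \left(-108 + 6 \cdot 1\right)^{2} = \left(-108 + 6\right)^{2} = \left(-102\right)^{2} = 10404$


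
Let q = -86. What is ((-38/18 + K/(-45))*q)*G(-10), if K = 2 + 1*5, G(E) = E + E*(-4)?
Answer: 5848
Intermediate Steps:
G(E) = -3*E (G(E) = E - 4*E = -3*E)
K = 7 (K = 2 + 5 = 7)
((-38/18 + K/(-45))*q)*G(-10) = ((-38/18 + 7/(-45))*(-86))*(-3*(-10)) = ((-38*1/18 + 7*(-1/45))*(-86))*30 = ((-19/9 - 7/45)*(-86))*30 = -34/15*(-86)*30 = (2924/15)*30 = 5848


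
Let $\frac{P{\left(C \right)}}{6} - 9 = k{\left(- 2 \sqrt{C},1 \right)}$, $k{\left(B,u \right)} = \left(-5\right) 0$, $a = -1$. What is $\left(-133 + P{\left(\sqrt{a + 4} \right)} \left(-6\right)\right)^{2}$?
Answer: $208849$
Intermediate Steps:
$k{\left(B,u \right)} = 0$
$P{\left(C \right)} = 54$ ($P{\left(C \right)} = 54 + 6 \cdot 0 = 54 + 0 = 54$)
$\left(-133 + P{\left(\sqrt{a + 4} \right)} \left(-6\right)\right)^{2} = \left(-133 + 54 \left(-6\right)\right)^{2} = \left(-133 - 324\right)^{2} = \left(-457\right)^{2} = 208849$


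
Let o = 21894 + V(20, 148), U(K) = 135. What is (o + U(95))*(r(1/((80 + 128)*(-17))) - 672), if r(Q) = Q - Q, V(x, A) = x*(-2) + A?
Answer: -14876064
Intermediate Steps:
V(x, A) = A - 2*x (V(x, A) = -2*x + A = A - 2*x)
o = 22002 (o = 21894 + (148 - 2*20) = 21894 + (148 - 40) = 21894 + 108 = 22002)
r(Q) = 0
(o + U(95))*(r(1/((80 + 128)*(-17))) - 672) = (22002 + 135)*(0 - 672) = 22137*(-672) = -14876064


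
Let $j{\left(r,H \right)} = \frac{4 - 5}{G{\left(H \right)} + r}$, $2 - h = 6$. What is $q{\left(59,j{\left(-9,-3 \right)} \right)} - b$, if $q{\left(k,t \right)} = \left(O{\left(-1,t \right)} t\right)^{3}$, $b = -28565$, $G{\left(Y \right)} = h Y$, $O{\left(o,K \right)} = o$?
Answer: $\frac{771256}{27} \approx 28565.0$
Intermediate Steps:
$h = -4$ ($h = 2 - 6 = -4$)
$G{\left(Y \right)} = - 4 Y$
$j{\left(r,H \right)} = - \frac{1}{r - 4 H}$ ($j{\left(r,H \right)} = \frac{4 - 5}{- 4 H + r} = - \frac{1}{r - 4 H}$)
$q{\left(k,t \right)} = - t^{3}$ ($q{\left(k,t \right)} = \left(- t\right)^{3} = - t^{3}$)
$q{\left(59,j{\left(-9,-3 \right)} \right)} - b = - \left(\frac{1}{\left(-1\right) \left(-9\right) + 4 \left(-3\right)}\right)^{3} - -28565 = - \left(\frac{1}{9 - 12}\right)^{3} + 28565 = - \left(\frac{1}{-3}\right)^{3} + 28565 = - \left(- \frac{1}{3}\right)^{3} + 28565 = \left(-1\right) \left(- \frac{1}{27}\right) + 28565 = \frac{1}{27} + 28565 = \frac{771256}{27}$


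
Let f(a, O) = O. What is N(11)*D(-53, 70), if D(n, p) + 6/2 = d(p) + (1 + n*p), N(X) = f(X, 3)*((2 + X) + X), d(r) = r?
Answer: -262224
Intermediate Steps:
N(X) = 6 + 6*X (N(X) = 3*((2 + X) + X) = 3*(2 + 2*X) = 6 + 6*X)
D(n, p) = -2 + p + n*p (D(n, p) = -3 + (p + (1 + n*p)) = -3 + (1 + p + n*p) = -2 + p + n*p)
N(11)*D(-53, 70) = (6 + 6*11)*(-2 + 70 - 53*70) = (6 + 66)*(-2 + 70 - 3710) = 72*(-3642) = -262224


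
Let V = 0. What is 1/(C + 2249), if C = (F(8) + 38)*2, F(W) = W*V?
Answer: 1/2325 ≈ 0.00043011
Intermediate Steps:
F(W) = 0 (F(W) = W*0 = 0)
C = 76 (C = (0 + 38)*2 = 38*2 = 76)
1/(C + 2249) = 1/(76 + 2249) = 1/2325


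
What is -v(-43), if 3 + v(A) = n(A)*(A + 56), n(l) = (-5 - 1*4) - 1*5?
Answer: 185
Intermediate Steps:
n(l) = -14 (n(l) = (-5 - 4) - 5 = -9 - 5 = -14)
v(A) = -787 - 14*A (v(A) = -3 - 14*(A + 56) = -3 - 14*(56 + A) = -3 + (-784 - 14*A) = -787 - 14*A)
-v(-43) = -(-787 - 14*(-43)) = -(-787 + 602) = -1*(-185) = 185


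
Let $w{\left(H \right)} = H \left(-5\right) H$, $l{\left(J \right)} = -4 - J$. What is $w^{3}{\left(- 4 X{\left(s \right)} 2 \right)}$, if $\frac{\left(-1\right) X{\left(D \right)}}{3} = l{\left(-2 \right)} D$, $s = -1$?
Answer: $-1528823808000$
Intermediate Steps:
$X{\left(D \right)} = 6 D$ ($X{\left(D \right)} = - 3 \left(-4 - -2\right) D = - 3 \left(-4 + 2\right) D = - 3 \left(- 2 D\right) = 6 D$)
$w{\left(H \right)} = - 5 H^{2}$ ($w{\left(H \right)} = - 5 H H = - 5 H^{2}$)
$w^{3}{\left(- 4 X{\left(s \right)} 2 \right)} = \left(- 5 \left(- 4 \cdot 6 \left(-1\right) 2\right)^{2}\right)^{3} = \left(- 5 \left(\left(-4\right) \left(-6\right) 2\right)^{2}\right)^{3} = \left(- 5 \left(24 \cdot 2\right)^{2}\right)^{3} = \left(- 5 \cdot 48^{2}\right)^{3} = \left(\left(-5\right) 2304\right)^{3} = \left(-11520\right)^{3} = -1528823808000$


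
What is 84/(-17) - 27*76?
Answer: -34968/17 ≈ -2056.9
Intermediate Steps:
84/(-17) - 27*76 = 84*(-1/17) - 2052 = -84/17 - 2052 = -34968/17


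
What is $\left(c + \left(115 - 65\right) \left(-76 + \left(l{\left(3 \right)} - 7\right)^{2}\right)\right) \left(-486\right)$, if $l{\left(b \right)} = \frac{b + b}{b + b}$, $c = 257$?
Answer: $847098$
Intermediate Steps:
$l{\left(b \right)} = 1$ ($l{\left(b \right)} = \frac{2 b}{2 b} = 2 b \frac{1}{2 b} = 1$)
$\left(c + \left(115 - 65\right) \left(-76 + \left(l{\left(3 \right)} - 7\right)^{2}\right)\right) \left(-486\right) = \left(257 + \left(115 - 65\right) \left(-76 + \left(1 - 7\right)^{2}\right)\right) \left(-486\right) = \left(257 + 50 \left(-76 + \left(-6\right)^{2}\right)\right) \left(-486\right) = \left(257 + 50 \left(-76 + 36\right)\right) \left(-486\right) = \left(257 + 50 \left(-40\right)\right) \left(-486\right) = \left(257 - 2000\right) \left(-486\right) = \left(-1743\right) \left(-486\right) = 847098$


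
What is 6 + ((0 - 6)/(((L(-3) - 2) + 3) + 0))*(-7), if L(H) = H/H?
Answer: 27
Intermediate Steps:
L(H) = 1
6 + ((0 - 6)/(((L(-3) - 2) + 3) + 0))*(-7) = 6 + ((0 - 6)/(((1 - 2) + 3) + 0))*(-7) = 6 - 6/((-1 + 3) + 0)*(-7) = 6 - 6/(2 + 0)*(-7) = 6 - 6/2*(-7) = 6 - 6*½*(-7) = 6 - 3*(-7) = 6 + 21 = 27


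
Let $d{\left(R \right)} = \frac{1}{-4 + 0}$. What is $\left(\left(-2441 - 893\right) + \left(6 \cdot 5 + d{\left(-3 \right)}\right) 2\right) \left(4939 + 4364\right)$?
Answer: $- \frac{60925347}{2} \approx -3.0463 \cdot 10^{7}$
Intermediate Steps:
$d{\left(R \right)} = - \frac{1}{4}$ ($d{\left(R \right)} = \frac{1}{-4} = - \frac{1}{4}$)
$\left(\left(-2441 - 893\right) + \left(6 \cdot 5 + d{\left(-3 \right)}\right) 2\right) \left(4939 + 4364\right) = \left(\left(-2441 - 893\right) + \left(6 \cdot 5 - \frac{1}{4}\right) 2\right) \left(4939 + 4364\right) = \left(-3334 + \left(30 - \frac{1}{4}\right) 2\right) 9303 = \left(-3334 + \frac{119}{4} \cdot 2\right) 9303 = \left(-3334 + \frac{119}{2}\right) 9303 = \left(- \frac{6549}{2}\right) 9303 = - \frac{60925347}{2}$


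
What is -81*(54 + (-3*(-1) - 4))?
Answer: -4293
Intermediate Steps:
-81*(54 + (-3*(-1) - 4)) = -81*(54 + (3 - 4)) = -81*(54 - 1) = -81*53 = -4293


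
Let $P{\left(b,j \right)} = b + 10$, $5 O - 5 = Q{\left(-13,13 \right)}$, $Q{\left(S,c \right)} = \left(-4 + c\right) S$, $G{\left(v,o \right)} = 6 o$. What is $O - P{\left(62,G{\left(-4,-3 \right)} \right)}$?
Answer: $- \frac{472}{5} \approx -94.4$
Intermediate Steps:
$Q{\left(S,c \right)} = S \left(-4 + c\right)$
$O = - \frac{112}{5}$ ($O = 1 + \frac{\left(-13\right) \left(-4 + 13\right)}{5} = 1 + \frac{\left(-13\right) 9}{5} = 1 + \frac{1}{5} \left(-117\right) = 1 - \frac{117}{5} = - \frac{112}{5} \approx -22.4$)
$P{\left(b,j \right)} = 10 + b$
$O - P{\left(62,G{\left(-4,-3 \right)} \right)} = - \frac{112}{5} - \left(10 + 62\right) = - \frac{112}{5} - 72 = - \frac{472}{5}$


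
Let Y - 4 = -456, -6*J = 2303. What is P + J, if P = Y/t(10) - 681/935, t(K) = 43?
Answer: -95303533/241230 ≈ -395.07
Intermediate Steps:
J = -2303/6 (J = -⅙*2303 = -2303/6 ≈ -383.83)
Y = -452 (Y = 4 - 456 = -452)
P = -451903/40205 (P = -452/43 - 681/935 = -451903/40205 ≈ -11.240)
P + J = -451903/40205 - 2303/6 = -95303533/241230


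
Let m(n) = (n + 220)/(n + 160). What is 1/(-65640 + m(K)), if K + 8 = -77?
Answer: -5/328191 ≈ -1.5235e-5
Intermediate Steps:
K = -85 (K = -8 - 77 = -85)
m(n) = (220 + n)/(160 + n)
1/(-65640 + m(K)) = 1/(-65640 + (220 - 85)/(160 - 85)) = 1/(-65640 + 135/75) = 1/(-65640 + (1/75)*135) = 1/(-65640 + 9/5) = 1/(-328191/5) = -5/328191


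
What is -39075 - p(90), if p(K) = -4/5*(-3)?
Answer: -195387/5 ≈ -39077.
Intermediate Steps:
p(K) = 12/5 (p(K) = -4*⅕*(-3) = -⅘*(-3) = 12/5)
-39075 - p(90) = -39075 - 1*12/5 = -39075 - 12/5 = -195387/5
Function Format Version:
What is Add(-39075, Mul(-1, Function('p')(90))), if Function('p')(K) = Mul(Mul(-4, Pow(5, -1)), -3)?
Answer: Rational(-195387, 5) ≈ -39077.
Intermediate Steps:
Function('p')(K) = Rational(12, 5) (Function('p')(K) = Mul(Mul(-4, Rational(1, 5)), -3) = Mul(Rational(-4, 5), -3) = Rational(12, 5))
Add(-39075, Mul(-1, Function('p')(90))) = Add(-39075, Mul(-1, Rational(12, 5))) = Add(-39075, Rational(-12, 5)) = Rational(-195387, 5)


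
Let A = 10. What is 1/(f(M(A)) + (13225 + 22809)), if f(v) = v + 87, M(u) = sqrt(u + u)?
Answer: 36121/1304726621 - 2*sqrt(5)/1304726621 ≈ 2.7681e-5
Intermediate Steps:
M(u) = sqrt(2)*sqrt(u) (M(u) = sqrt(2*u) = sqrt(2)*sqrt(u))
f(v) = 87 + v
1/(f(M(A)) + (13225 + 22809)) = 1/((87 + sqrt(2)*sqrt(10)) + (13225 + 22809)) = 1/((87 + 2*sqrt(5)) + 36034) = 1/(36121 + 2*sqrt(5))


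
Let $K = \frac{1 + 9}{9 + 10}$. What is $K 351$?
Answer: $\frac{3510}{19} \approx 184.74$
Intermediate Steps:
$K = \frac{10}{19} \approx 0.52632$
$K 351 = \frac{10}{19} \cdot 351 = \frac{3510}{19}$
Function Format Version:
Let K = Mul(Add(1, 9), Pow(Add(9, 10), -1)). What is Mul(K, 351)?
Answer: Rational(3510, 19) ≈ 184.74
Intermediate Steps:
K = Rational(10, 19) (K = Mul(10, Pow(19, -1)) = Mul(10, Rational(1, 19)) = Rational(10, 19) ≈ 0.52632)
Mul(K, 351) = Mul(Rational(10, 19), 351) = Rational(3510, 19)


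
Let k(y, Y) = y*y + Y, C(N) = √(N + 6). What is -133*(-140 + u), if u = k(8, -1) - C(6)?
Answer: 10241 + 266*√3 ≈ 10702.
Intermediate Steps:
C(N) = √(6 + N)
k(y, Y) = Y + y² (k(y, Y) = y² + Y = Y + y²)
u = 63 - 2*√3 (u = (-1 + 8²) - √(6 + 6) = (-1 + 64) - √12 = 63 - 2*√3 ≈ 59.536)
-133*(-140 + u) = -133*(-140 + (63 - 2*√3)) = -133*(-77 - 2*√3) = 10241 + 266*√3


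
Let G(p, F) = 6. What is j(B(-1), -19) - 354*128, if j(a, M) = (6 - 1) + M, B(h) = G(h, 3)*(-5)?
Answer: -45326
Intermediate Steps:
B(h) = -30 (B(h) = 6*(-5) = -30)
j(a, M) = 5 + M
j(B(-1), -19) - 354*128 = (5 - 19) - 354*128 = -14 - 45312 = -45326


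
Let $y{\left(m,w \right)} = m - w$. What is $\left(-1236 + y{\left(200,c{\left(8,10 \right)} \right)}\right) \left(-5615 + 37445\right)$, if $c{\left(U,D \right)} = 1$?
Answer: $-33007710$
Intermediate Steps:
$\left(-1236 + y{\left(200,c{\left(8,10 \right)} \right)}\right) \left(-5615 + 37445\right) = \left(-1236 + \left(200 - 1\right)\right) \left(-5615 + 37445\right) = \left(-1236 + \left(200 - 1\right)\right) 31830 = \left(-1236 + 199\right) 31830 = \left(-1037\right) 31830 = -33007710$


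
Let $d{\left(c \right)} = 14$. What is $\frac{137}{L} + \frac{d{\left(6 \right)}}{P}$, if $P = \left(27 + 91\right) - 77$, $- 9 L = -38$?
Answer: $\frac{51085}{1558} \approx 32.789$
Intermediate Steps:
$L = \frac{38}{9}$ ($L = \left(- \frac{1}{9}\right) \left(-38\right) = \frac{38}{9} \approx 4.2222$)
$P = 41$ ($P = 118 - 77 = 41$)
$\frac{137}{L} + \frac{d{\left(6 \right)}}{P} = \frac{137}{\frac{38}{9}} + \frac{14}{41} = 137 \cdot \frac{9}{38} + 14 \cdot \frac{1}{41} = \frac{1233}{38} + \frac{14}{41} = \frac{51085}{1558}$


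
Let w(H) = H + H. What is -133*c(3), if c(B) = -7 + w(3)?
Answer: 133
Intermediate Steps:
w(H) = 2*H
c(B) = -1 (c(B) = -7 + 2*3 = -7 + 6 = -1)
-133*c(3) = -133*(-1) = 133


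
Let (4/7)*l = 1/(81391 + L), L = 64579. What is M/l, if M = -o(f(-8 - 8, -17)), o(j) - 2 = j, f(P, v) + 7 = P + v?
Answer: 22187440/7 ≈ 3.1696e+6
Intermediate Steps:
f(P, v) = -7 + P + v (f(P, v) = -7 + (P + v) = -7 + P + v)
o(j) = 2 + j
M = 38 (M = -(2 + (-7 + (-8 - 8) - 17)) = -(2 + (-7 - 16 - 17)) = -(2 - 40) = -1*(-38) = 38)
l = 7/583880 (l = 7/(4*(81391 + 64579)) = (7/4)/145970 = (7/4)*(1/145970) = 7/583880 ≈ 1.1989e-5)
M/l = 38/(7/583880) = 38*(583880/7) = 22187440/7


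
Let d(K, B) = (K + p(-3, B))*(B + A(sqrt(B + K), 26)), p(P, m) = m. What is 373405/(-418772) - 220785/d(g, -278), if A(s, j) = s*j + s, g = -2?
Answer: -1378130727679/824908811216 - 1192239*I*sqrt(70)/7879312 ≈ -1.6706 - 1.266*I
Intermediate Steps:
A(s, j) = s + j*s (A(s, j) = j*s + s = s + j*s)
d(K, B) = (B + K)*(B + 27*sqrt(B + K)) (d(K, B) = (K + B)*(B + sqrt(B + K)*(1 + 26)) = (B + K)*(B + sqrt(B + K)*27) = (B + K)*(B + 27*sqrt(B + K)))
373405/(-418772) - 220785/d(g, -278) = 373405/(-418772) - 220785/((-278)**2 - 278*(-2) + 27*(-278)*sqrt(-278 - 2) + 27*(-2)*sqrt(-278 - 2)) = 373405*(-1/418772) - 220785/(77284 + 556 + 27*(-278)*sqrt(-280) + 27*(-2)*sqrt(-280)) = -373405/418772 - 220785/(77284 + 556 + 27*(-278)*(2*I*sqrt(70)) + 27*(-2)*(2*I*sqrt(70))) = -373405/418772 - 220785/(77284 + 556 - 15012*I*sqrt(70) - 108*I*sqrt(70)) = -373405/418772 - 220785/(77840 - 15120*I*sqrt(70))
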